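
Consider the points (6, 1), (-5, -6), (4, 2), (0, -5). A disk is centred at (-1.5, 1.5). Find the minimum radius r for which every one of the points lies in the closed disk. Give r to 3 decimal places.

The required radius is the distance from (-1.5, 1.5) to the farthest point.
Squared distances: 56.5, 68.5, 30.5, 44.5.
Maximum is 68.5, attained at (-5, -6).
r = √(68.5) ≈ 8.276.

8.276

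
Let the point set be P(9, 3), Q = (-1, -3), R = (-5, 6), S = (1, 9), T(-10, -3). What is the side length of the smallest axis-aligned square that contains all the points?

19

The bounding box has width 19 and height 12.
An axis-aligned square enclosing the set must have side ≥ max(width, height).
So the minimum side is max(19, 12) = 19.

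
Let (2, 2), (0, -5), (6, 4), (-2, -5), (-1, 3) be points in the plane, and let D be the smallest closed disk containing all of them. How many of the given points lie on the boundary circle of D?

2

By Welzl's lemma the MEC is supported by two points (diametrically opposite) or three points (on a circumcircle).
The farthest pair is (6, 4)–(-2, -5) with squared distance 145. The circle on this segment as diameter has centre (2, -0.5) and r² = 145/4 = 36.25.
Check (2, 2): distance² to centre = 6.25 ≤ 36.25, so it lies inside.
All remaining points lie in this disk, and no smaller disk contains both endpoints, so this is the minimum enclosing circle.
The points at distance exactly r from the centre are (6, 4), (-2, -5) — 2 points.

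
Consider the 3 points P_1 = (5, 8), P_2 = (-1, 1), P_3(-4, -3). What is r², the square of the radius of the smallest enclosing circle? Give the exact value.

Side lengths²: P_1P_2² = 85, P_1P_3² = 202, P_2P_3² = 25.
Since P_1P_3² = 202 ≥ 85 + 25 = 110, the angle opposite P_1P_3 is not acute, so the smallest enclosing circle has P_1P_3 as diameter.
Centre = midpoint of P_1P_3 = (0.5, 2.5), r² = 202/4 = 50.5.

50.5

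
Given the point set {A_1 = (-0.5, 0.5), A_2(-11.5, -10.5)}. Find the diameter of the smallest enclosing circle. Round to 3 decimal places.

15.556

The smallest circle enclosing two points has them as diameter endpoints.
Centre = midpoint = (-6, -5); r² = |A_1A_2|²/4 = 242/4 = 60.5.
Diameter = 2r = 2√(60.5) ≈ 15.556.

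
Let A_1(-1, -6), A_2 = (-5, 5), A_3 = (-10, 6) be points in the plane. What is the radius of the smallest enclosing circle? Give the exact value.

7.5

Side lengths²: A_1A_2² = 137, A_1A_3² = 225, A_2A_3² = 26.
Since A_1A_3² = 225 ≥ 137 + 26 = 163, the angle opposite A_1A_3 is not acute, so the smallest enclosing circle has A_1A_3 as diameter.
Centre = midpoint of A_1A_3 = (-5.5, 0), r² = 225/4 = 56.25.
r = √(56.25) = 7.5.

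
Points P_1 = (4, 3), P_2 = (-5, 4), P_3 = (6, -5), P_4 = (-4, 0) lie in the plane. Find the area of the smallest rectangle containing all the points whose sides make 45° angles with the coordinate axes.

In coordinates u = x + y, v = x − y the rectangle is axis-aligned; the map (x,y)→(u,v) scales areas by 2.
u-values: 7, -1, 1, -4; range = 7 − (-4) = 11.
v-values: 1, -9, 11, -4; range = 11 − (-9) = 20.
Area = (11 × 20) / 2 = 110.

110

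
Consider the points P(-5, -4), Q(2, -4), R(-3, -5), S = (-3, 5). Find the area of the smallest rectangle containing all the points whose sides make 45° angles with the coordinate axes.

In coordinates u = x + y, v = x − y the rectangle is axis-aligned; the map (x,y)→(u,v) scales areas by 2.
u-values: -9, -2, -8, 2; range = 2 − (-9) = 11.
v-values: -1, 6, 2, -8; range = 6 − (-8) = 14.
Area = (11 × 14) / 2 = 77.

77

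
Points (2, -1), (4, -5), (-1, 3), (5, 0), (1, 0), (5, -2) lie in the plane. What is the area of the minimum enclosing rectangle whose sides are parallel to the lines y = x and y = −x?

In coordinates u = x + y, v = x − y the rectangle is axis-aligned; the map (x,y)→(u,v) scales areas by 2.
u-values: 1, -1, 2, 5, 1, 3; range = 5 − (-1) = 6.
v-values: 3, 9, -4, 5, 1, 7; range = 9 − (-4) = 13.
Area = (6 × 13) / 2 = 39.

39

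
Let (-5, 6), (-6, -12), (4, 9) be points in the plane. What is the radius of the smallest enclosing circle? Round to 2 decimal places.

Call the three points A, B, C in the order given.
Side lengths²: AB² = 325, AC² = 90, BC² = 541.
Since BC² = 541 ≥ 325 + 90 = 415, the angle opposite BC is not acute, so the smallest enclosing circle has BC as diameter.
Centre = midpoint of BC = (-1, -1.5), r² = 541/4 = 135.25.
r = √(135.25) ≈ 11.63.

11.63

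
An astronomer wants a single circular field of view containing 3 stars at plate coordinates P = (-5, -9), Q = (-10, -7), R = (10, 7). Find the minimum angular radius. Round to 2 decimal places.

12.21

Side lengths²: PQ² = 29, PR² = 481, QR² = 596.
Since QR² = 596 ≥ 481 + 29 = 510, the angle opposite QR is not acute, so the smallest enclosing circle has QR as diameter.
Centre = midpoint of QR = (0, 0), r² = 596/4 = 149.
r = √149 ≈ 12.21.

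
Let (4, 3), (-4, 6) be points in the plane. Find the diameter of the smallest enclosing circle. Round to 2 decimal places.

The smallest circle enclosing two points has them as diameter endpoints.
Centre = midpoint = (0, 4.5); r² = |(4, 3)−(-4, 6)|²/4 = 73/4 = 18.25.
Diameter = 2r = 2√(18.25) ≈ 8.54.

8.54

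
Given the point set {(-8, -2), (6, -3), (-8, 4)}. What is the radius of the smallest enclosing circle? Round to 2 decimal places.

7.83

Call the three points A, B, C in the order given.
Side lengths²: AB² = 197, AC² = 36, BC² = 245.
Since BC² = 245 ≥ 197 + 36 = 233, the angle opposite BC is not acute, so the smallest enclosing circle has BC as diameter.
Centre = midpoint of BC = (-1, 0.5), r² = 245/4 = 61.25.
r = √(61.25) ≈ 7.83.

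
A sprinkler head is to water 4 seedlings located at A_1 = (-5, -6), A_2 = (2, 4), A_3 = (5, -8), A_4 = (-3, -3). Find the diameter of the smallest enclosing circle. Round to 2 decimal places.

13.51

The minimum enclosing circle of a finite set is fixed by two of the points (as a diameter) or three (as a circumcircle).
The minimum enclosing circle is determined by three boundary points: A_1, A_2, A_3.
Their circumcentre is (33/38, -101/38) with r² = 32929/722.
The farthest remaining point A_4 is at distance² 10889/722 ≤ 32929/722.
Diameter = 2r = 2√(32929/722) ≈ 13.51.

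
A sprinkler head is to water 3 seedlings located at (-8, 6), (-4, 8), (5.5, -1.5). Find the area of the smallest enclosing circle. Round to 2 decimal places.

Call the three points A, B, C in the order given.
Side lengths²: AB² = 20, AC² = 238.5, BC² = 180.5.
Since AC² = 238.5 ≥ 180.5 + 20 = 200.5, the angle opposite AC is not acute, so the smallest enclosing circle has AC as diameter.
Centre = midpoint of AC = (-1.25, 2.25), r² = 238.5/4 = 59.625.
Area = π·r² = π·59.625 ≈ 187.32.

187.32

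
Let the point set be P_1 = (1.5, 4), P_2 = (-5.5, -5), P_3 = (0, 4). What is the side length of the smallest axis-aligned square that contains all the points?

The bounding box has width 7 and height 9.
An axis-aligned square enclosing the set must have side ≥ max(width, height).
So the minimum side is max(7, 9) = 9.

9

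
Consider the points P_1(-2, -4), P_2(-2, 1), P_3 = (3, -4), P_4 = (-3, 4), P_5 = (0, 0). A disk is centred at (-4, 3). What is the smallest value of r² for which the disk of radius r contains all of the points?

The required radius is the distance from (-4, 3) to the farthest point.
Squared distances: 53, 8, 98, 2, 25.
Maximum is 98, attained at P_3.

98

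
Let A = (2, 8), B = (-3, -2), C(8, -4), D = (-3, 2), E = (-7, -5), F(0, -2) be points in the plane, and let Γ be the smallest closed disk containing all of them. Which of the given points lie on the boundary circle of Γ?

By Welzl's lemma the MEC is supported by two points (diametrically opposite) or three points (on a circumcircle).
The minimum enclosing circle is determined by three boundary points: A, C, E.
Their circumcentre is (7/31, -12/31) with r² = 70625/961.
The farthest remaining point D is at distance² 15476/961 ≤ 70625/961.
The points at distance exactly r from the centre are A, C, E — 3 points.

A, C, E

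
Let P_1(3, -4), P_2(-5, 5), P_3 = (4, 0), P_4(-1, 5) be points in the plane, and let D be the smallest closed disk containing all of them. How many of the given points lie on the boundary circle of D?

2

The minimum enclosing circle of a finite set is fixed by two of the points (as a diameter) or three (as a circumcircle).
The farthest pair is P_1–P_2 with squared distance 145. The circle on this segment as diameter has centre (-1, 0.5) and r² = 145/4 = 36.25.
Check P_3: distance² to centre = 25.25 ≤ 36.25, so it lies inside.
All remaining points lie in this disk, and no smaller disk contains both endpoints, so this is the minimum enclosing circle.
The points at distance exactly r from the centre are P_1, P_2 — 2 points.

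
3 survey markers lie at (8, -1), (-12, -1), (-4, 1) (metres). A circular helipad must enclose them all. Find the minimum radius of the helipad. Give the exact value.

10

Call the three points A, B, C in the order given.
Side lengths²: AB² = 400, AC² = 148, BC² = 68.
Since AB² = 400 ≥ 148 + 68 = 216, the angle opposite AB is not acute, so the smallest enclosing circle has AB as diameter.
Centre = midpoint of AB = (-2, -1), r² = 400/4 = 100.
r = √100 = 10.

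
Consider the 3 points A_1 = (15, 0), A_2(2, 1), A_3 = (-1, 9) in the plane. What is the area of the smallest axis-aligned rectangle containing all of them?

x ranges over [-1, 15], width 16.
y ranges over [0, 9], height 9.
Area = 16 × 9 = 144.

144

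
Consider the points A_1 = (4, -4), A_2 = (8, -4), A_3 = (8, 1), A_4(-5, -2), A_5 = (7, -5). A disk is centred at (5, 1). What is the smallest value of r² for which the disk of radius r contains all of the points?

The required radius is the distance from (5, 1) to the farthest point.
Squared distances: 26, 34, 9, 109, 40.
Maximum is 109, attained at A_4.

109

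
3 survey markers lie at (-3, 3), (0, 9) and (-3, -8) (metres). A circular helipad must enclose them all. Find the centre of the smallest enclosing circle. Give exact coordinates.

(-1.5, 0.5)

Call the three points A, B, C in the order given.
Side lengths²: AB² = 45, AC² = 121, BC² = 298.
Since BC² = 298 ≥ 121 + 45 = 166, the angle opposite BC is not acute, so the smallest enclosing circle has BC as diameter.
Centre = midpoint of BC = (-1.5, 0.5), r² = 298/4 = 74.5.
Centre = (-1.5, 0.5).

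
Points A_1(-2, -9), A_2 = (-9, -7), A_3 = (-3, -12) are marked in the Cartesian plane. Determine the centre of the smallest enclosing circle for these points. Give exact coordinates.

(-271/46, -431/46)

Side lengths²: A_1A_2² = 53, A_1A_3² = 10, A_2A_3² = 61.
Since A_2A_3² = 61 < 53 + 10 = 63, the triangle is acute, so the smallest enclosing circle is the circumcircle.
Circumcentre = (-271/46, -431/46), r² = 16165/1058.
Centre = (-271/46, -431/46).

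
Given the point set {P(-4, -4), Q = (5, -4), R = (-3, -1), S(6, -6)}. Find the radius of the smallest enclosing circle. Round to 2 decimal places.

The minimum enclosing circle is determined by three boundary points: P, R, S.
Their circumcentre is (1.1875, -4.0625) with r² = 26.9140625.
The farthest remaining point Q is at distance² 14.5390625 ≤ 26.9140625.
r = √(26.9140625) ≈ 5.19.

5.19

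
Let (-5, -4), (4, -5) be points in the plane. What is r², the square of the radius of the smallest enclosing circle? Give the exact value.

The smallest circle enclosing two points has them as diameter endpoints.
Centre = midpoint = (-0.5, -4.5); r² = |(-5, -4)−(4, -5)|²/4 = 82/4 = 20.5.

20.5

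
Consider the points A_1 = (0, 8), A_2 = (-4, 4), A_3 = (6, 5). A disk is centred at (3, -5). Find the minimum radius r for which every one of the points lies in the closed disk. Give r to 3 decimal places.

13.342

The required radius is the distance from (3, -5) to the farthest point.
Squared distances: 178, 130, 109.
Maximum is 178, attained at A_1.
r = √178 ≈ 13.342.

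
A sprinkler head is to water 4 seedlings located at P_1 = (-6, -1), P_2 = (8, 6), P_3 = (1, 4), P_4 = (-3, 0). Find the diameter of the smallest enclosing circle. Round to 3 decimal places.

15.652

A smallest enclosing disk is always determined by at most three of the input points on its boundary.
The farthest pair is P_1–P_2 with squared distance 245. The circle on this segment as diameter has centre (1, 2.5) and r² = 245/4 = 61.25.
Check P_3: distance² to centre = 2.25 ≤ 61.25, so it lies inside.
All remaining points lie in this disk, and no smaller disk contains both endpoints, so this is the minimum enclosing circle.
Diameter = 2r = 2√(61.25) ≈ 15.652.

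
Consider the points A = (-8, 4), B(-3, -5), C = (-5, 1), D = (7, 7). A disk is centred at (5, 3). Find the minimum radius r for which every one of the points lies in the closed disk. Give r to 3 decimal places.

13.038

The required radius is the distance from (5, 3) to the farthest point.
Squared distances: 170, 128, 104, 20.
Maximum is 170, attained at A.
r = √170 ≈ 13.038.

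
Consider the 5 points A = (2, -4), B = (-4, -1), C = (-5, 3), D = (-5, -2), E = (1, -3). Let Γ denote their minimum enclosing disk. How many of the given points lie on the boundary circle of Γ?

A smallest enclosing disk is always determined by at most three of the input points on its boundary.
The farthest pair is A–C with squared distance 98. The circle on this segment as diameter has centre (-1.5, -0.5) and r² = 98/4 = 24.5.
Check B: distance² to centre = 6.5 ≤ 24.5, so it lies inside.
All remaining points lie in this disk, and no smaller disk contains both endpoints, so this is the minimum enclosing circle.
The points at distance exactly r from the centre are A, C — 2 points.

2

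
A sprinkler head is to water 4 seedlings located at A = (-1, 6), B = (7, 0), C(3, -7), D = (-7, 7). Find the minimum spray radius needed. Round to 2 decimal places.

8.62

The minimum enclosing circle is determined by three boundary points: B, C, D.
Their circumcentre is (-29/18, 5/18) with r² = 12025/162.
The farthest remaining point A is at distance² 5365/162 ≤ 12025/162.
r = √(12025/162) ≈ 8.62.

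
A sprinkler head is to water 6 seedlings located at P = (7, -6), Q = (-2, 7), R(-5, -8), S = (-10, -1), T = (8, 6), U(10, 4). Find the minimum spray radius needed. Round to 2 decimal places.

10.32

The minimum enclosing circle is determined by three boundary points: R, S, U.
Their circumcentre is (3/22, 21/22) with r² = 25789/242.
The farthest remaining point P is at distance² 23105/242 ≤ 25789/242.
r = √(25789/242) ≈ 10.32.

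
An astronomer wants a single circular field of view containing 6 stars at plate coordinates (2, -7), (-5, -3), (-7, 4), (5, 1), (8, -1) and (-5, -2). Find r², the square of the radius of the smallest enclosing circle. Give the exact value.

63.125

A smallest enclosing disk is always determined by at most three of the input points on its boundary.
The minimum enclosing circle is determined by three boundary points: (2, -7), (-7, 4), (8, -1).
Their circumcentre is (0.25, 0.75) with r² = 63.125.
The farthest remaining point (-5, -3) is at distance² 41.625 ≤ 63.125.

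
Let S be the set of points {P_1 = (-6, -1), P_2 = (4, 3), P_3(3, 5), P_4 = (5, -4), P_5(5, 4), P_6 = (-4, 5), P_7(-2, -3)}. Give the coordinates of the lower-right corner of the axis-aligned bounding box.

(5, -4)

x-range [-6, 5], y-range [-4, 5].
The lower-right corner is (5, -4).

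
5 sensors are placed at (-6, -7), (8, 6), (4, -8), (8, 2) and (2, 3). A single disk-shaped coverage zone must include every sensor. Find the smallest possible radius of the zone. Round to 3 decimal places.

9.552

A smallest enclosing disk is always determined by at most three of the input points on its boundary.
The farthest pair is (-6, -7)–(8, 6) with squared distance 365. The circle on this segment as diameter has centre (1, -0.5) and r² = 365/4 = 91.25.
Check (4, -8): distance² to centre = 65.25 ≤ 91.25, so it lies inside.
All remaining points lie in this disk, and no smaller disk contains both endpoints, so this is the minimum enclosing circle.
r = √(91.25) ≈ 9.552.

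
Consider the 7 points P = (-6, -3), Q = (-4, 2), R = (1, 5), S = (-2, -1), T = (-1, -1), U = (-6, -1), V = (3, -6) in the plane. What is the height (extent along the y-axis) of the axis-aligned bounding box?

11

max y = 5, min y = -6, so height = 11.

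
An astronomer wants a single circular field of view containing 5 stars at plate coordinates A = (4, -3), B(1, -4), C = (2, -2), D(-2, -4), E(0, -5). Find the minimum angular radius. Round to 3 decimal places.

3.041

By Welzl's lemma the MEC is supported by two points (diametrically opposite) or three points (on a circumcircle).
The farthest pair is A–D with squared distance 37. The circle on this segment as diameter has centre (1, -3.5) and r² = 37/4 = 9.25.
Check B: distance² to centre = 0.25 ≤ 9.25, so it lies inside.
All remaining points lie in this disk, and no smaller disk contains both endpoints, so this is the minimum enclosing circle.
r = √(9.25) ≈ 3.041.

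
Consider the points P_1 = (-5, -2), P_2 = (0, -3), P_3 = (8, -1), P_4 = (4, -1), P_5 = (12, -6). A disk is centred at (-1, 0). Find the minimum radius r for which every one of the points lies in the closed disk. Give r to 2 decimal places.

The required radius is the distance from (-1, 0) to the farthest point.
Squared distances: 20, 10, 82, 26, 205.
Maximum is 205, attained at P_5.
r = √205 ≈ 14.32.

14.32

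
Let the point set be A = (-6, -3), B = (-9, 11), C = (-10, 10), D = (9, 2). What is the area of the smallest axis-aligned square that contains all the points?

The bounding box has width 19 and height 14.
An axis-aligned square enclosing the set must have side ≥ max(width, height).
So the minimum side is max(19, 14) = 19.
Area = 19² = 361.

361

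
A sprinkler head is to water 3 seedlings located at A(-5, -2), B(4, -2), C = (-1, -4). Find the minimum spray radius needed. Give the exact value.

4.5

Side lengths²: AB² = 81, AC² = 20, BC² = 29.
Since AB² = 81 ≥ 29 + 20 = 49, the angle opposite AB is not acute, so the smallest enclosing circle has AB as diameter.
Centre = midpoint of AB = (-0.5, -2), r² = 81/4 = 20.25.
r = √(20.25) = 4.5.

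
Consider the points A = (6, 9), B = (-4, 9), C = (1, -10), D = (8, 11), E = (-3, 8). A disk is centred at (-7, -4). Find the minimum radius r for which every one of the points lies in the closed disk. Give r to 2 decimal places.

The required radius is the distance from (-7, -4) to the farthest point.
Squared distances: 338, 178, 100, 450, 160.
Maximum is 450, attained at D.
r = √450 ≈ 21.21.

21.21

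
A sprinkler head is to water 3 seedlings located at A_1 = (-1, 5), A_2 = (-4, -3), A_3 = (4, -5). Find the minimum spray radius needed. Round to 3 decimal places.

Side lengths²: A_1A_2² = 73, A_1A_3² = 125, A_2A_3² = 68.
Since A_1A_3² = 125 < 73 + 68 = 141, the triangle is acute, so the smallest enclosing circle is the circumcircle.
Circumcentre = (13/14, -2/7), r² = 6205/196.
r = √(6205/196) ≈ 5.627.

5.627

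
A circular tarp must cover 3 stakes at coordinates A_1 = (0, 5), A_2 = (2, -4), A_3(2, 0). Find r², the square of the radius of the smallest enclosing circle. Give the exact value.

Side lengths²: A_1A_2² = 85, A_1A_3² = 29, A_2A_3² = 16.
Since A_1A_2² = 85 ≥ 29 + 16 = 45, the angle opposite A_1A_2 is not acute, so the smallest enclosing circle has A_1A_2 as diameter.
Centre = midpoint of A_1A_2 = (1, 0.5), r² = 85/4 = 21.25.

21.25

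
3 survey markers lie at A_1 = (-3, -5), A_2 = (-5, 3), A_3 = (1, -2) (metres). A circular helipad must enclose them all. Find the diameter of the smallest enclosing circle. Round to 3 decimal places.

Side lengths²: A_1A_2² = 68, A_1A_3² = 25, A_2A_3² = 61.
Since A_1A_2² = 68 < 61 + 25 = 86, the triangle is acute, so the smallest enclosing circle is the circumcircle.
Circumcentre = (-58/19, -29/38), r² = 25925/1444.
Diameter = 2r = 2√(25925/1444) ≈ 8.474.

8.474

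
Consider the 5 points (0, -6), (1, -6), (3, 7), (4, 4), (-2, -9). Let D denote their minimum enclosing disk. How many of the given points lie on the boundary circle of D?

The farthest pair is (3, 7)–(-2, -9) with squared distance 281. The circle on this segment as diameter has centre (0.5, -1) and r² = 281/4 = 70.25.
Check (0, -6): distance² to centre = 25.25 ≤ 70.25, so it lies inside.
All remaining points lie in this disk, and no smaller disk contains both endpoints, so this is the minimum enclosing circle.
The points at distance exactly r from the centre are (3, 7), (-2, -9) — 2 points.

2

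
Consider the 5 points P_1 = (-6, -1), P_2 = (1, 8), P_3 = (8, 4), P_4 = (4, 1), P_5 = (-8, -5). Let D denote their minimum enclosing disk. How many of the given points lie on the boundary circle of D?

The minimum enclosing circle of a finite set is fixed by two of the points (as a diameter) or three (as a circumcircle).
The farthest pair is P_3–P_5 with squared distance 337. The circle on this segment as diameter has centre (0, -0.5) and r² = 337/4 = 84.25.
Check P_1: distance² to centre = 36.25 ≤ 84.25, so it lies inside.
All remaining points lie in this disk, and no smaller disk contains both endpoints, so this is the minimum enclosing circle.
The points at distance exactly r from the centre are P_3, P_5 — 2 points.

2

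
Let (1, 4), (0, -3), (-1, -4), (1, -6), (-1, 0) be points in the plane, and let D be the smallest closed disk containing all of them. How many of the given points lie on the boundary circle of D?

2

A smallest enclosing disk is always determined by at most three of the input points on its boundary.
The farthest pair is (1, 4)–(1, -6) with squared distance 100. The circle on this segment as diameter has centre (1, -1) and r² = 100/4 = 25.
Check (0, -3): distance² to centre = 5 ≤ 25, so it lies inside.
All remaining points lie in this disk, and no smaller disk contains both endpoints, so this is the minimum enclosing circle.
The points at distance exactly r from the centre are (1, 4), (1, -6) — 2 points.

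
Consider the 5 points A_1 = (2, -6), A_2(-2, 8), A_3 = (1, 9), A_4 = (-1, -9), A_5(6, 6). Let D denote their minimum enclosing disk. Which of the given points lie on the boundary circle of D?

A_3, A_4

The farthest pair is A_3–A_4 with squared distance 328. The circle on this segment as diameter has centre (0, 0) and r² = 328/4 = 82.
Check A_1: distance² to centre = 40 ≤ 82, so it lies inside.
All remaining points lie in this disk, and no smaller disk contains both endpoints, so this is the minimum enclosing circle.
The points at distance exactly r from the centre are A_3, A_4 — 2 points.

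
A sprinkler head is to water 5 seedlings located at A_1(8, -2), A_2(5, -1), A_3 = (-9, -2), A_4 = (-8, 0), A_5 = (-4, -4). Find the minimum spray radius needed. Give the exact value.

8.5

The farthest pair is A_1–A_3 with squared distance 289. The circle on this segment as diameter has centre (-0.5, -2) and r² = 289/4 = 72.25.
Check A_2: distance² to centre = 31.25 ≤ 72.25, so it lies inside.
All remaining points lie in this disk, and no smaller disk contains both endpoints, so this is the minimum enclosing circle.
r = √(72.25) = 8.5.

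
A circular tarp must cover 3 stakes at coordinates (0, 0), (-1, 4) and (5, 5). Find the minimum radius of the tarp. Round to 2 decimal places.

Call the three points A, B, C in the order given.
Side lengths²: AB² = 17, AC² = 50, BC² = 37.
Since AC² = 50 < 37 + 17 = 54, the triangle is acute, so the smallest enclosing circle is the circumcircle.
Circumcentre = (2.3, 2.7), r² = 12.58.
r = √(12.58) ≈ 3.55.

3.55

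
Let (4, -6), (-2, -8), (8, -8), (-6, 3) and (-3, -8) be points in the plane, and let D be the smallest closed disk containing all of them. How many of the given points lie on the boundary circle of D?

A smallest enclosing disk is always determined by at most three of the input points on its boundary.
The farthest pair is (8, -8)–(-6, 3) with squared distance 317. The circle on this segment as diameter has centre (1, -2.5) and r² = 317/4 = 79.25.
Check (4, -6): distance² to centre = 21.25 ≤ 79.25, so it lies inside.
All remaining points lie in this disk, and no smaller disk contains both endpoints, so this is the minimum enclosing circle.
The points at distance exactly r from the centre are (8, -8), (-6, 3) — 2 points.

2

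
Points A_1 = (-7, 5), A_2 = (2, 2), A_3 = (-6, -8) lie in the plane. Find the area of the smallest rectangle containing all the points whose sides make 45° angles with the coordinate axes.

In coordinates u = x + y, v = x − y the rectangle is axis-aligned; the map (x,y)→(u,v) scales areas by 2.
u-values: -2, 4, -14; range = 4 − (-14) = 18.
v-values: -12, 0, 2; range = 2 − (-12) = 14.
Area = (18 × 14) / 2 = 126.

126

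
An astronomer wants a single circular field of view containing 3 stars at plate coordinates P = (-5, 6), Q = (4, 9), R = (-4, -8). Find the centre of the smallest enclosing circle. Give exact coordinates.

(0, 0.5)

Side lengths²: PQ² = 90, PR² = 197, QR² = 353.
Since QR² = 353 ≥ 197 + 90 = 287, the angle opposite QR is not acute, so the smallest enclosing circle has QR as diameter.
Centre = midpoint of QR = (0, 0.5), r² = 353/4 = 88.25.
Centre = (0, 0.5).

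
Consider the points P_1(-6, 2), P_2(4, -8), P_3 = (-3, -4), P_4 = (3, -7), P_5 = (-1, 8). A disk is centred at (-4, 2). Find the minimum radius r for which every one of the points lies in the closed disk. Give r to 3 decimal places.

The required radius is the distance from (-4, 2) to the farthest point.
Squared distances: 4, 164, 37, 130, 45.
Maximum is 164, attained at P_2.
r = √164 ≈ 12.806.

12.806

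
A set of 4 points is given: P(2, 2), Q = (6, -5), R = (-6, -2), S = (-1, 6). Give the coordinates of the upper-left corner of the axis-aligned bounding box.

(-6, 6)

x-range [-6, 6], y-range [-5, 6].
The upper-left corner is (-6, 6).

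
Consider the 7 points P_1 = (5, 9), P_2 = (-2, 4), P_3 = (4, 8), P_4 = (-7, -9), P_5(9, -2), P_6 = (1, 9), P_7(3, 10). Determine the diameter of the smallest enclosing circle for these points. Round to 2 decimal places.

The minimum enclosing circle of a finite set is fixed by two of the points (as a diameter) or three (as a circumcircle).
The farthest pair is P_1–P_4 with squared distance 468. The circle on this segment as diameter has centre (-1, 0) and r² = 468/4 = 117.
Check P_2: distance² to centre = 17 ≤ 117, so it lies inside.
All remaining points lie in this disk, and no smaller disk contains both endpoints, so this is the minimum enclosing circle.
Diameter = 2r = 2√117 ≈ 21.63.

21.63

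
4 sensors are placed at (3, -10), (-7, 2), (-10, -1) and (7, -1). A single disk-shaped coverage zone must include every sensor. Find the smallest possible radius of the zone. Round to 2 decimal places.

8.65

A smallest enclosing disk is always determined by at most three of the input points on its boundary.
The minimum enclosing circle is determined by three boundary points: (3, -10), (-10, -1), (7, -1).
Their circumcentre is (-1.5, -47/18) with r² = 12125/162.
The farthest remaining point (-7, 2) is at distance² 8345/162 ≤ 12125/162.
r = √(12125/162) ≈ 8.65.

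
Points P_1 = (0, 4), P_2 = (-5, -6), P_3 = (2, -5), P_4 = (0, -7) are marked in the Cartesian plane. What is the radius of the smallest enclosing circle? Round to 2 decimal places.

The minimum enclosing circle is determined by three boundary points: P_1, P_2, P_4.
Their circumcentre is (-1.5, -1.5) with r² = 32.5.
The farthest remaining point P_3 is at distance² 24.5 ≤ 32.5.
r = √(32.5) ≈ 5.70.

5.70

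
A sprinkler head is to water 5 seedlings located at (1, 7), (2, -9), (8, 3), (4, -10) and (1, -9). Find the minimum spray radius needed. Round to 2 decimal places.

8.63

The farthest pair is (1, 7)–(4, -10) with squared distance 298. The circle on this segment as diameter has centre (2.5, -1.5) and r² = 298/4 = 74.5.
Check (2, -9): distance² to centre = 56.5 ≤ 74.5, so it lies inside.
All remaining points lie in this disk, and no smaller disk contains both endpoints, so this is the minimum enclosing circle.
r = √(74.5) ≈ 8.63.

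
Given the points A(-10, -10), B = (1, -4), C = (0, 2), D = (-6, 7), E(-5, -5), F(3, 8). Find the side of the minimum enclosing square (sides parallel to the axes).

18

The bounding box has width 13 and height 18.
An axis-aligned square enclosing the set must have side ≥ max(width, height).
So the minimum side is max(13, 18) = 18.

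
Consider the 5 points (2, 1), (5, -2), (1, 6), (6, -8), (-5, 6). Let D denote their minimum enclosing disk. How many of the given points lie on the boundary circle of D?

By Welzl's lemma the MEC is supported by two points (diametrically opposite) or three points (on a circumcircle).
The farthest pair is (6, -8)–(-5, 6) with squared distance 317. The circle on this segment as diameter has centre (0.5, -1) and r² = 317/4 = 79.25.
Check (2, 1): distance² to centre = 6.25 ≤ 79.25, so it lies inside.
All remaining points lie in this disk, and no smaller disk contains both endpoints, so this is the minimum enclosing circle.
The points at distance exactly r from the centre are (6, -8), (-5, 6) — 2 points.

2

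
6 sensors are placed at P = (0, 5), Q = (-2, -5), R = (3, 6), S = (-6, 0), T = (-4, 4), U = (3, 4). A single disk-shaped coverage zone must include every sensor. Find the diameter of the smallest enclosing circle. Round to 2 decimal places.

A smallest enclosing disk is always determined by at most three of the input points on its boundary.
The minimum enclosing circle is determined by three boundary points: Q, R, S.
Their circumcentre is (1/46, 33/46) with r² = 38909/1058.
The farthest remaining point T is at distance² 28513/1058 ≤ 38909/1058.
Diameter = 2r = 2√(38909/1058) ≈ 12.13.

12.13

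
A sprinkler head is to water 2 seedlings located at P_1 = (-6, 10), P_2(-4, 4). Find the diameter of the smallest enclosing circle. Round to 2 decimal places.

The smallest circle enclosing two points has them as diameter endpoints.
Centre = midpoint = (-5, 7); r² = |P_1P_2|²/4 = 40/4 = 10.
Diameter = 2r = 2√10 ≈ 6.32.

6.32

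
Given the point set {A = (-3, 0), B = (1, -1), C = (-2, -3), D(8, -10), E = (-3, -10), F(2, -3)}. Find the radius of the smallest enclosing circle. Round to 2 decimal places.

7.43

The farthest pair is A–D with squared distance 221. The circle on this segment as diameter has centre (2.5, -5) and r² = 221/4 = 55.25.
Check B: distance² to centre = 18.25 ≤ 55.25, so it lies inside.
All remaining points lie in this disk, and no smaller disk contains both endpoints, so this is the minimum enclosing circle.
r = √(55.25) ≈ 7.43.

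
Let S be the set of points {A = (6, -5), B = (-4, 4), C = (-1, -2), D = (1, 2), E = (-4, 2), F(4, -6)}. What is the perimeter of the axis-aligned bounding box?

40

Width = max x − min x = 6 − (-4) = 10.
Height = max y − min y = 4 − (-6) = 10.
Perimeter = 2(10 + 10) = 40.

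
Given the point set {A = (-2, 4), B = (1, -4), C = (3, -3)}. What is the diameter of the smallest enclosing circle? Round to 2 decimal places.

Side lengths²: AB² = 73, AC² = 74, BC² = 5.
Since AC² = 74 < 73 + 5 = 78, the triangle is acute, so the smallest enclosing circle is the circumcircle.
Circumcentre = (5/38, 9/38), r² = 13505/722.
Diameter = 2r = 2√(13505/722) ≈ 8.65.

8.65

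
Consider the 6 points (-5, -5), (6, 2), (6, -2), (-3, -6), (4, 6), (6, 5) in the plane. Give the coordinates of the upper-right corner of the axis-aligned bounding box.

x-range [-5, 6], y-range [-6, 6].
The upper-right corner is (6, 6).

(6, 6)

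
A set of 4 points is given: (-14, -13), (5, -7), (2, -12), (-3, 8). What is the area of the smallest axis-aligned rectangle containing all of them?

399

x ranges over [-14, 5], width 19.
y ranges over [-13, 8], height 21.
Area = 19 × 21 = 399.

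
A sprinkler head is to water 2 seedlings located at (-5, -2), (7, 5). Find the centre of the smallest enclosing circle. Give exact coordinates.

(1, 1.5)

The smallest circle enclosing two points has them as diameter endpoints.
Centre = midpoint = (1, 1.5); r² = |(-5, -2)−(7, 5)|²/4 = 193/4 = 48.25.
Centre = (1, 1.5).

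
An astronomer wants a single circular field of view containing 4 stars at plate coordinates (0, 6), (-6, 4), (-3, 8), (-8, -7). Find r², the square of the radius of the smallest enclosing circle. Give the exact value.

The farthest pair is (-3, 8)–(-8, -7) with squared distance 250. The circle on this segment as diameter has centre (-5.5, 0.5) and r² = 250/4 = 62.5.
Check (0, 6): distance² to centre = 60.5 ≤ 62.5, so it lies inside.
All remaining points lie in this disk, and no smaller disk contains both endpoints, so this is the minimum enclosing circle.

62.5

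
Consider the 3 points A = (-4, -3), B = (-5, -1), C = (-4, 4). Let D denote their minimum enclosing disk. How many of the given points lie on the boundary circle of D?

2

Side lengths²: AB² = 5, AC² = 49, BC² = 26.
Since AC² = 49 ≥ 26 + 5 = 31, the angle opposite AC is not acute, so the smallest enclosing circle has AC as diameter.
Centre = midpoint of AC = (-4, 0.5), r² = 49/4 = 12.25.
The points at distance exactly r from the centre are A, C — 2 points.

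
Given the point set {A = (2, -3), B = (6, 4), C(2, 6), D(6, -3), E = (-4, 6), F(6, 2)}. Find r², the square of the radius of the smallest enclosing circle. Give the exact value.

45.25

The minimum enclosing circle of a finite set is fixed by two of the points (as a diameter) or three (as a circumcircle).
The farthest pair is D–E with squared distance 181. The circle on this segment as diameter has centre (1, 1.5) and r² = 181/4 = 45.25.
Check A: distance² to centre = 21.25 ≤ 45.25, so it lies inside.
All remaining points lie in this disk, and no smaller disk contains both endpoints, so this is the minimum enclosing circle.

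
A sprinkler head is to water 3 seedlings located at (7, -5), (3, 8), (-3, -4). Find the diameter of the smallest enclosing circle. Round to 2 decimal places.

14.56

Call the three points A, B, C in the order given.
Side lengths²: AB² = 185, AC² = 101, BC² = 180.
Since AB² = 185 < 180 + 101 = 281, the triangle is acute, so the smallest enclosing circle is the circumcircle.
Circumcentre = (53/21, 31/42), r² = 93425/1764.
Diameter = 2r = 2√(93425/1764) ≈ 14.56.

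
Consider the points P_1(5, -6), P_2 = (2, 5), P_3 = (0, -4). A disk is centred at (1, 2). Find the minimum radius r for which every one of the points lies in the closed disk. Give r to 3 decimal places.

8.944

The required radius is the distance from (1, 2) to the farthest point.
Squared distances: 80, 10, 37.
Maximum is 80, attained at P_1.
r = √80 ≈ 8.944.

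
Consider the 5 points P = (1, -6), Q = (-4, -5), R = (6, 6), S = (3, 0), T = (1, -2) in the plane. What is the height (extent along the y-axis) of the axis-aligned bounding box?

max y = 6, min y = -6, so height = 12.

12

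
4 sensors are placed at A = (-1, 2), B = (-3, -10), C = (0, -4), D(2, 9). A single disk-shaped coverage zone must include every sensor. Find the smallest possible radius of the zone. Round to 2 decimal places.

The farthest pair is B–D with squared distance 386. The circle on this segment as diameter has centre (-0.5, -0.5) and r² = 386/4 = 96.5.
Check A: distance² to centre = 6.5 ≤ 96.5, so it lies inside.
All remaining points lie in this disk, and no smaller disk contains both endpoints, so this is the minimum enclosing circle.
r = √(96.5) ≈ 9.82.

9.82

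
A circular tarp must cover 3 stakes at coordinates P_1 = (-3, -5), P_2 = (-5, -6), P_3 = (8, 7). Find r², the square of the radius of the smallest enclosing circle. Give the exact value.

Side lengths²: P_1P_2² = 5, P_1P_3² = 265, P_2P_3² = 338.
Since P_2P_3² = 338 ≥ 265 + 5 = 270, the angle opposite P_2P_3 is not acute, so the smallest enclosing circle has P_2P_3 as diameter.
Centre = midpoint of P_2P_3 = (1.5, 0.5), r² = 338/4 = 84.5.

84.5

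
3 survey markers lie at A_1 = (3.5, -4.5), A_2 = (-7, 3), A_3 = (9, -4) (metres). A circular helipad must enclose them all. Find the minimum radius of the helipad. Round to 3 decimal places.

8.732

Side lengths²: A_1A_2² = 166.5, A_1A_3² = 30.5, A_2A_3² = 305.
Since A_2A_3² = 305 ≥ 166.5 + 30.5 = 197, the angle opposite A_2A_3 is not acute, so the smallest enclosing circle has A_2A_3 as diameter.
Centre = midpoint of A_2A_3 = (1, -0.5), r² = 305/4 = 76.25.
r = √(76.25) ≈ 8.732.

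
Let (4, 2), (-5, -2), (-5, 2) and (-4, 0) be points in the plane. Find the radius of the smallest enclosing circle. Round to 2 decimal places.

4.92

The farthest pair is (4, 2)–(-5, -2) with squared distance 97. The circle on this segment as diameter has centre (-0.5, 0) and r² = 97/4 = 24.25.
Check (-5, 2): distance² to centre = 24.25 ≤ 24.25, so it lies inside.
All remaining points lie in this disk, and no smaller disk contains both endpoints, so this is the minimum enclosing circle.
r = √(24.25) ≈ 4.92.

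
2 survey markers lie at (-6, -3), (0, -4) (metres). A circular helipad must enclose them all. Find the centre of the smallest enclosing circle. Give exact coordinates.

The smallest circle enclosing two points has them as diameter endpoints.
Centre = midpoint = (-3, -3.5); r² = |(-6, -3)−(0, -4)|²/4 = 37/4 = 9.25.
Centre = (-3, -3.5).

(-3, -3.5)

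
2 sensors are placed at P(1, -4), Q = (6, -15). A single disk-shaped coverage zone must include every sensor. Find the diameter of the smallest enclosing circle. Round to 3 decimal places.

12.083

The smallest circle enclosing two points has them as diameter endpoints.
Centre = midpoint = (3.5, -9.5); r² = |PQ|²/4 = 146/4 = 36.5.
Diameter = 2r = 2√(36.5) ≈ 12.083.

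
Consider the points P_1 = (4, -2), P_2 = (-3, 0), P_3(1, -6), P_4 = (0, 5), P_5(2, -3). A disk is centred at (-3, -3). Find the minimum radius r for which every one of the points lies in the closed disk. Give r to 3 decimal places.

The required radius is the distance from (-3, -3) to the farthest point.
Squared distances: 50, 9, 25, 73, 25.
Maximum is 73, attained at P_4.
r = √73 ≈ 8.544.

8.544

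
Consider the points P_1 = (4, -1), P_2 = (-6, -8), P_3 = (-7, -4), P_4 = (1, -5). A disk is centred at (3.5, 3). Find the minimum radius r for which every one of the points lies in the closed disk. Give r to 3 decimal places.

14.534

The required radius is the distance from (3.5, 3) to the farthest point.
Squared distances: 16.25, 211.25, 159.25, 70.25.
Maximum is 211.25, attained at P_2.
r = √(211.25) ≈ 14.534.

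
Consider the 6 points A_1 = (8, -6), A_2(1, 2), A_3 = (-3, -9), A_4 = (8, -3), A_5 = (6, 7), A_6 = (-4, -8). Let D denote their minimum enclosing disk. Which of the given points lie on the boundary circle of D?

By Welzl's lemma the MEC is supported by two points (diametrically opposite) or three points (on a circumcircle).
The farthest pair is A_3–A_5 with squared distance 337. The circle on this segment as diameter has centre (1.5, -1) and r² = 337/4 = 84.25.
Check A_1: distance² to centre = 67.25 ≤ 84.25, so it lies inside.
All remaining points lie in this disk, and no smaller disk contains both endpoints, so this is the minimum enclosing circle.
The points at distance exactly r from the centre are A_3, A_5 — 2 points.

A_3, A_5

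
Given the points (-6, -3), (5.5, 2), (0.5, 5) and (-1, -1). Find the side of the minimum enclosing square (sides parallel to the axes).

The bounding box has width 11.5 and height 8.
An axis-aligned square enclosing the set must have side ≥ max(width, height).
So the minimum side is max(11.5, 8) = 11.5.

11.5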